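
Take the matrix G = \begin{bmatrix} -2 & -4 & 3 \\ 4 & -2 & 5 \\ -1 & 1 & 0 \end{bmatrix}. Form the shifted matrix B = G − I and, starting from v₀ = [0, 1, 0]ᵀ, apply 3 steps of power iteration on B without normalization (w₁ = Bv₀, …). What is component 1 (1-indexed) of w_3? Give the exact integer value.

B = G − I has rows (-3, -4, 3); (4, -3, 5); (-1, 1, -1)
w1 = Bv₀ = ((-3)·0 + (-4)·1 + 3·0; 4·0 + (-3)·1 + 5·0; (-1)·0 + 1·1 + (-1)·0) = (-4, -3, 1)
w2 = Bw1 = ((-3)·(-4) + (-4)·(-3) + 3·1; 4·(-4) + (-3)·(-3) + 5·1; (-1)·(-4) + 1·(-3) + (-1)·1) = (27, -2, 0)
w3 = Bw2 = (-73, 114, -29)
Requested component of w3: -73

-73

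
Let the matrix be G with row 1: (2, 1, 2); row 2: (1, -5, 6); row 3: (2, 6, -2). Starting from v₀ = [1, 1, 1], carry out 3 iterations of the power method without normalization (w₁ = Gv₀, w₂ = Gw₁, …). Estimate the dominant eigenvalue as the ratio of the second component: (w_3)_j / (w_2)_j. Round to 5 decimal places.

w1 = Gv₀ = (2·1 + 1·1 + 2·1; 1·1 + (-5)·1 + 6·1; 2·1 + 6·1 + (-2)·1) = (5, 2, 6)
w2 = Gw1 = (2·5 + 1·2 + 2·6; 1·5 + (-5)·2 + 6·6; 2·5 + 6·2 + (-2)·6) = (24, 31, 10)
w3 = Gw2 = (99, -71, 214)
Ratio at component: -71 / 31 = -2.29032

-2.29032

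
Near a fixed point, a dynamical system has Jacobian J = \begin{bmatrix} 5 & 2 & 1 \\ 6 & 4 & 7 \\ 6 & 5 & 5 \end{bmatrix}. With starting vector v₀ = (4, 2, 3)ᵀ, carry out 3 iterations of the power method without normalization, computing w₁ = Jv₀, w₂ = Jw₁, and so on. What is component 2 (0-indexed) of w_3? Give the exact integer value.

w1 = Jv₀ = (5·4 + 2·2 + 1·3; 6·4 + 4·2 + 7·3; 6·4 + 5·2 + 5·3) = (27, 53, 49)
w2 = Jw1 = (5·27 + 2·53 + 1·49; 6·27 + 4·53 + 7·49; 6·27 + 5·53 + 5·49) = (290, 717, 672)
w3 = Jw2 = (3556, 9312, 8685)
The requested component of w3 is 8685.

8685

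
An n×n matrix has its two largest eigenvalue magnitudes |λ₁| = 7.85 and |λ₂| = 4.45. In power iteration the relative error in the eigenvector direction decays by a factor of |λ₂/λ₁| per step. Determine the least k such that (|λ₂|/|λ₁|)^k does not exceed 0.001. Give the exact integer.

13

|λ₂/λ₁| = 4.45/7.85 = 0.56688
Need k ≥ ln(0.001) / ln(0.56688) = -6.9078 / -0.5676 ≈ 12.170
Smallest integer k satisfying the bound: 13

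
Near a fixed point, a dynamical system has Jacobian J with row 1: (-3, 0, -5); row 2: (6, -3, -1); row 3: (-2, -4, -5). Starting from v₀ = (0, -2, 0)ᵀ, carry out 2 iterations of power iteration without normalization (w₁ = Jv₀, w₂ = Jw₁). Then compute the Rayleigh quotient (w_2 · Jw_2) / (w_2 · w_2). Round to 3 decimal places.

-7.424

w1 = Jv₀ = ((-3)·0 + 0·(-2) + (-5)·0; 6·0 + (-3)·(-2) + (-1)·0; (-2)·0 + (-4)·(-2) + (-5)·0) = (0, 6, 8)
w2 = Jw1 = ((-3)·0 + 0·6 + (-5)·8; 6·0 + (-3)·6 + (-1)·8; (-2)·0 + (-4)·6 + (-5)·8) = (-40, -26, -64)
Jw2 = (440, -98, 504)
w2·Jw2 = (-40)·440 + (-26)·(-98) + (-64)·504 = -47308; w2·w2 = (-40)·(-40) + (-26)·(-26) + (-64)·(-64) = 6372
λ ≈ -47308/6372 = -7.424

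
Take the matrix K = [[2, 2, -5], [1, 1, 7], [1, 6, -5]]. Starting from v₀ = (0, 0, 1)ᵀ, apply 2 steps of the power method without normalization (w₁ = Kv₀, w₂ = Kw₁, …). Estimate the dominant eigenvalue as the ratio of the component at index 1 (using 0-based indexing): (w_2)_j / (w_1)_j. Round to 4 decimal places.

w1 = Kv₀ = (-5, 7, -5)
w2 = Kw1 = (29, -33, 62)
Ratio at component: -33 / 7 = -4.7143

-4.7143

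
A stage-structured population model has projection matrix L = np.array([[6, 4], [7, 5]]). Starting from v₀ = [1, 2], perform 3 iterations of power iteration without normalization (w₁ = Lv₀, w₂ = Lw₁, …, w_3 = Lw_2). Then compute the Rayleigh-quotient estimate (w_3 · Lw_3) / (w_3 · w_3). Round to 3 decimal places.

10.815

w1 = Lv₀ = (6·1 + 4·2; 7·1 + 5·2) = (14, 17)
w2 = Lw1 = (6·14 + 4·17; 7·14 + 5·17) = (152, 183)
w3 = Lw2 = (1644, 1979)
Lw3 = (17780, 21403)
w3·Lw3 = 1644·17780 + 1979·21403 = 71586857; w3·w3 = 1644·1644 + 1979·1979 = 6619177
λ ≈ 71586857/6619177 = 10.815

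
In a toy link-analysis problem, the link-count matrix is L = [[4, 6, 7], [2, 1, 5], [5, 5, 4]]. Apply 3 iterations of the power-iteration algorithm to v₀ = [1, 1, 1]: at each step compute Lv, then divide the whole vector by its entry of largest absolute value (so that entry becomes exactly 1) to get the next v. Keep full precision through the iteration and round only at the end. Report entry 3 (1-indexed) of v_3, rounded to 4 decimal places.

0.8422

Lv0 = (17.00000, 8.00000, 14.00000); divide by 17.00000 → v1 = (1.00000, 0.47059, 0.82353)
Lv1 = (12.58824, 6.58824, 10.64706); divide by 12.58824 → v2 = (1.00000, 0.52336, 0.84579)
Lv2 = (13.06075, 6.75234, 11.00000); divide by 13.06075 → v3 = (1.00000, 0.51699, 0.84222)
Requested entry of v3: 2354/2795 = 0.8422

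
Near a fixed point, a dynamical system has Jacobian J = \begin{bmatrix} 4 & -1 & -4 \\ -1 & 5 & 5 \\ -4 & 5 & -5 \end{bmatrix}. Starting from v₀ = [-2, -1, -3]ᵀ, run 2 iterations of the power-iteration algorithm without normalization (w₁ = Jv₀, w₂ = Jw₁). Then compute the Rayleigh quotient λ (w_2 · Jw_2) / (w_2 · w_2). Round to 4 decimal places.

-5.8277

w1 = Jv₀ = (4·(-2) + (-1)·(-1) + (-4)·(-3); (-1)·(-2) + 5·(-1) + 5·(-3); (-4)·(-2) + 5·(-1) + (-5)·(-3)) = (5, -18, 18)
w2 = Jw1 = (4·5 + (-1)·(-18) + (-4)·18; (-1)·5 + 5·(-18) + 5·18; (-4)·5 + 5·(-18) + (-5)·18) = (-34, -5, -200)
Jw2 = (669, -991, 1111)
w2·Jw2 = (-34)·669 + (-5)·(-991) + (-200)·1111 = -239991; w2·w2 = (-34)·(-34) + (-5)·(-5) + (-200)·(-200) = 41181
λ ≈ -239991/41181 = -5.8277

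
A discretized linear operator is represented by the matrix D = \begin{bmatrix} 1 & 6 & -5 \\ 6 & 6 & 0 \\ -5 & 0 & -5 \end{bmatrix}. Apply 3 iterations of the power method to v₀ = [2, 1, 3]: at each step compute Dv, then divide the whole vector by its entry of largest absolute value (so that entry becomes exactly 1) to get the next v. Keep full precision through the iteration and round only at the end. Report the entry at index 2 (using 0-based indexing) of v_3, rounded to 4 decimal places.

1.0000

Dv0 = (-7.00000, 18.00000, -25.00000); divide by -25.00000 → v1 = (0.28000, -0.72000, 1.00000)
Dv1 = (-9.04000, -2.64000, -6.40000); divide by -9.04000 → v2 = (1.00000, 0.29204, 0.70796)
Dv2 = (-0.78761, 7.75221, -8.53982); divide by -8.53982 → v3 = (0.09223, -0.90777, 1.00000)
Requested entry of v3: -1930/-1930 = 1.0000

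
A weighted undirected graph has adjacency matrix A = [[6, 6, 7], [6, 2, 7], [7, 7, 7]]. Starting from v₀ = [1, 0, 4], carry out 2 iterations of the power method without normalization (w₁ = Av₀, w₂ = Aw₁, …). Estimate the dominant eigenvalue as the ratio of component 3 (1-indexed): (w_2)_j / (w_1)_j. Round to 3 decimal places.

w1 = Av₀ = (6·1 + 6·0 + 7·4; 6·1 + 2·0 + 7·4; 7·1 + 7·0 + 7·4) = (34, 34, 35)
w2 = Aw1 = (6·34 + 6·34 + 7·35; 6·34 + 2·34 + 7·35; 7·34 + 7·34 + 7·35) = (653, 517, 721)
Ratio at component: 721 / 35 = 20.600

20.600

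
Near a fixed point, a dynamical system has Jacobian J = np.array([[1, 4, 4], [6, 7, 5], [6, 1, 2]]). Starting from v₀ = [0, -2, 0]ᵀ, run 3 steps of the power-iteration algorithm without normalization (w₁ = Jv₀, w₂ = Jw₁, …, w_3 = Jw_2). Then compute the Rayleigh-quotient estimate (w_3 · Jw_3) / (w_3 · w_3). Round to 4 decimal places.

w1 = Jv₀ = (1·0 + 4·(-2) + 4·0; 6·0 + 7·(-2) + 5·0; 6·0 + 1·(-2) + 2·0) = (-8, -14, -2)
w2 = Jw1 = (1·(-8) + 4·(-14) + 4·(-2); 6·(-8) + 7·(-14) + 5·(-2); 6·(-8) + 1·(-14) + 2·(-2)) = (-72, -156, -66)
w3 = Jw2 = (-960, -1854, -720)
Jw3 = (-11256, -22338, -9054)
w3·Jw3 = (-960)·(-11256) + (-1854)·(-22338) + (-720)·(-9054) = 58739292; w3·w3 = (-960)·(-960) + (-1854)·(-1854) + (-720)·(-720) = 4877316
λ ≈ 58739292/4877316 = 12.0434

12.0434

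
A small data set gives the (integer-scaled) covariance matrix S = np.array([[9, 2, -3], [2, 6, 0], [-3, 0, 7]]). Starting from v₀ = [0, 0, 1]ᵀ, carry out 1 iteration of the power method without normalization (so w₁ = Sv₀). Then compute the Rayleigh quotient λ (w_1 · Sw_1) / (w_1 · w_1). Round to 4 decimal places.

w1 = Sv₀ = (9·0 + 2·0 + (-3)·1; 2·0 + 6·0 + 0·1; (-3)·0 + 0·0 + 7·1) = (-3, 0, 7)
Sw1 = (-48, -6, 58)
w1·Sw1 = (-3)·(-48) + 0·(-6) + 7·58 = 550; w1·w1 = (-3)·(-3) + 0·0 + 7·7 = 58
λ ≈ 550/58 = 9.4828

λ ≈ 9.4828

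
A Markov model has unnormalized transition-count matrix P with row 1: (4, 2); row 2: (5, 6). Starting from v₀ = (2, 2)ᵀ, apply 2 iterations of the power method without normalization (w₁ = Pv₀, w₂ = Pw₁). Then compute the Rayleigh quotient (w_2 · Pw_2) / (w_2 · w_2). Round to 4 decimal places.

w1 = Pv₀ = (4·2 + 2·2; 5·2 + 6·2) = (12, 22)
w2 = Pw1 = (4·12 + 2·22; 5·12 + 6·22) = (92, 192)
Pw2 = (752, 1612)
w2·Pw2 = 92·752 + 192·1612 = 378688; w2·w2 = 92·92 + 192·192 = 45328
λ ≈ 378688/45328 = 8.3544

λ ≈ 8.3544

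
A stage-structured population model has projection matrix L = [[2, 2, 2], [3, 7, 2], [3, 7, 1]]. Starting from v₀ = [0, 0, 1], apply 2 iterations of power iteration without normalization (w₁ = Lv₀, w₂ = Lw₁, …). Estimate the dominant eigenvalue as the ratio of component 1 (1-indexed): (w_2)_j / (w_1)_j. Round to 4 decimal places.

5.0000

w1 = Lv₀ = (2·0 + 2·0 + 2·1; 3·0 + 7·0 + 2·1; 3·0 + 7·0 + 1·1) = (2, 2, 1)
w2 = Lw1 = (2·2 + 2·2 + 2·1; 3·2 + 7·2 + 2·1; 3·2 + 7·2 + 1·1) = (10, 22, 21)
Ratio at component: 10 / 2 = 5.0000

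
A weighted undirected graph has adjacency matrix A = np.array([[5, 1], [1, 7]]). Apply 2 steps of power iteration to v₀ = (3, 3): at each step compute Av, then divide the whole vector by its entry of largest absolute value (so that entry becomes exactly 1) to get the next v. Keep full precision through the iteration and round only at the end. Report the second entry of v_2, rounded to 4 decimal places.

Av0 = (18.00000, 24.00000); divide by 24.00000 → v1 = (0.75000, 1.00000)
Av1 = (4.75000, 7.75000); divide by 7.75000 → v2 = (0.61290, 1.00000)
Requested entry of v2: 186/186 = 1.0000

1.0000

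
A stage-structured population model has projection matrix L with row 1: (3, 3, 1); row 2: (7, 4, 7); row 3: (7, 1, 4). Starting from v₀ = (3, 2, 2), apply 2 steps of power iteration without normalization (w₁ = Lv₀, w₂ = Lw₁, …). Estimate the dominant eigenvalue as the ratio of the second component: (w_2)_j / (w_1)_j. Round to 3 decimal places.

11.814

w1 = Lv₀ = (3·3 + 3·2 + 1·2; 7·3 + 4·2 + 7·2; 7·3 + 1·2 + 4·2) = (17, 43, 31)
w2 = Lw1 = (3·17 + 3·43 + 1·31; 7·17 + 4·43 + 7·31; 7·17 + 1·43 + 4·31) = (211, 508, 286)
Ratio at component: 508 / 43 = 11.814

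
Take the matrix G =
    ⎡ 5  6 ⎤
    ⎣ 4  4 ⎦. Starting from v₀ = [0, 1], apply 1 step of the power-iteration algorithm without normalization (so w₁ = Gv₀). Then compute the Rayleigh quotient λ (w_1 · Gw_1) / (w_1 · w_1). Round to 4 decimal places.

9.3077

w1 = Gv₀ = (5·0 + 6·1; 4·0 + 4·1) = (6, 4)
Gw1 = (54, 40)
w1·Gw1 = 6·54 + 4·40 = 484; w1·w1 = 6·6 + 4·4 = 52
λ ≈ 484/52 = 9.3077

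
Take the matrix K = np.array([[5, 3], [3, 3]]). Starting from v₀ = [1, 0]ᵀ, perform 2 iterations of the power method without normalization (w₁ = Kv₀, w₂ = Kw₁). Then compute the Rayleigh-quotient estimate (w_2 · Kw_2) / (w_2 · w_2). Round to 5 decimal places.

w1 = Kv₀ = (5·1 + 3·0; 3·1 + 3·0) = (5, 3)
w2 = Kw1 = (5·5 + 3·3; 3·5 + 3·3) = (34, 24)
Kw2 = (242, 174)
w2·Kw2 = 34·242 + 24·174 = 12404; w2·w2 = 34·34 + 24·24 = 1732
λ ≈ 12404/1732 = 7.16166

λ ≈ 7.16166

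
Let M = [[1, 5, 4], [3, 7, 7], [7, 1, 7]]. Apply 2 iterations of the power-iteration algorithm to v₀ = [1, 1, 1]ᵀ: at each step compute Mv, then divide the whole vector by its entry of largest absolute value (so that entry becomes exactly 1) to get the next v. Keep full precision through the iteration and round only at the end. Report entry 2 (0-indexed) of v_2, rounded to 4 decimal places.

0.7559

Mv0 = (10.00000, 17.00000, 15.00000); divide by 17.00000 → v1 = (0.58824, 1.00000, 0.88235)
Mv1 = (9.11765, 14.94118, 11.29412); divide by 14.94118 → v2 = (0.61024, 1.00000, 0.75591)
Requested entry of v2: 192/254 = 0.7559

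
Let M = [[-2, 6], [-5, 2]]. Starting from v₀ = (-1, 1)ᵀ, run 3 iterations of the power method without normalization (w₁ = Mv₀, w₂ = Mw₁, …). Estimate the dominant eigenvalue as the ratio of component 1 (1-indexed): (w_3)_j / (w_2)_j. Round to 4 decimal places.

-8.0000

w1 = Mv₀ = (8, 7)
w2 = Mw1 = (26, -26)
w3 = Mw2 = (-208, -182)
Ratio at component: -208 / 26 = -8.0000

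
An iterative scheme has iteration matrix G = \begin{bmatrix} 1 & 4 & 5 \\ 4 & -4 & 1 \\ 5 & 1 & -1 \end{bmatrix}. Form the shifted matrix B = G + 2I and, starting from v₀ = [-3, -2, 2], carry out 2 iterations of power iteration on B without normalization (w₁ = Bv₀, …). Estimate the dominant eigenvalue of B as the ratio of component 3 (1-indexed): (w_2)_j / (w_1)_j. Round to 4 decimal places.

B = G + 2I has rows (3, 4, 5); (4, -2, 1); (5, 1, 1)
w1 = Bv₀ = (-7, -6, -15)
w2 = Bw1 = (-120, -31, -56)
Ratio: -56/-15 = 3.7333

μ ≈ 3.7333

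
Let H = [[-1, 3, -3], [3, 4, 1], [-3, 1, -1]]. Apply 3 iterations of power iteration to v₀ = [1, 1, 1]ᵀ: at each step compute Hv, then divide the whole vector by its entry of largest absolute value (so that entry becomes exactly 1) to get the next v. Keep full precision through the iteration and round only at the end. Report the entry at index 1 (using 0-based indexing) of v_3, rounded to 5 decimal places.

1.00000

Hv0 = (-1.000000, 8.000000, -3.000000); divide by 8.000000 → v1 = (-0.125000, 1.000000, -0.375000)
Hv1 = (4.250000, 3.250000, 1.750000); divide by 4.250000 → v2 = (1.000000, 0.764706, 0.411765)
Hv2 = (0.058824, 6.470588, -2.647059); divide by 6.470588 → v3 = (0.009091, 1.000000, -0.409091)
Requested entry of v3: 220/220 = 1.00000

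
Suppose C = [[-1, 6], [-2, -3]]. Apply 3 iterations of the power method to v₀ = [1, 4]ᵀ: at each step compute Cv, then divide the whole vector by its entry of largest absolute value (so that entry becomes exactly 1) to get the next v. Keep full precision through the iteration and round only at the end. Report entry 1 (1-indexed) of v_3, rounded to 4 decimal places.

Cv0 = (23.00000, -14.00000); divide by 23.00000 → v1 = (1.00000, -0.60870)
Cv1 = (-4.65217, -0.17391); divide by -4.65217 → v2 = (1.00000, 0.03738)
Cv2 = (-0.77570, -2.11215); divide by -2.11215 → v3 = (0.36726, 1.00000)
Requested entry of v3: 83/226 = 0.3673

0.3673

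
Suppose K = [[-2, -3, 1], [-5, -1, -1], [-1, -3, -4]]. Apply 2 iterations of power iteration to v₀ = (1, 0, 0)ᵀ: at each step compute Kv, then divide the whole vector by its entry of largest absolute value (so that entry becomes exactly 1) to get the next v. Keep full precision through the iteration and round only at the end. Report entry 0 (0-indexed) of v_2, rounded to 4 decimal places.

0.8571

Kv0 = (-2.00000, -5.00000, -1.00000); divide by -5.00000 → v1 = (0.40000, 1.00000, 0.20000)
Kv1 = (-3.60000, -3.20000, -4.20000); divide by -4.20000 → v2 = (0.85714, 0.76190, 1.00000)
Requested entry of v2: 18/21 = 0.8571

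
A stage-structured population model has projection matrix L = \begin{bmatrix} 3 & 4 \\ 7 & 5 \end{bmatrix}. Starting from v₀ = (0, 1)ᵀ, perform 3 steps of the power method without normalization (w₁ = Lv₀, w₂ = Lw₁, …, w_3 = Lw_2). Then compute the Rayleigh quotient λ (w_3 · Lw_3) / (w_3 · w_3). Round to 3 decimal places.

w1 = Lv₀ = (3·0 + 4·1; 7·0 + 5·1) = (4, 5)
w2 = Lw1 = (3·4 + 4·5; 7·4 + 5·5) = (32, 53)
w3 = Lw2 = (308, 489)
Lw3 = (2880, 4601)
w3·Lw3 = 308·2880 + 489·4601 = 3136929; w3·w3 = 308·308 + 489·489 = 333985
λ ≈ 3136929/333985 = 9.392

9.392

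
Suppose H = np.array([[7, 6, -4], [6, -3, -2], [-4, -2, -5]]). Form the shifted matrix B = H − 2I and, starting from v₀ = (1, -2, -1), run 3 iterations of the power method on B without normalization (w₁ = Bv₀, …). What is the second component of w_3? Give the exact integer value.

1146

B = H − 2I has rows (5, 6, -4); (6, -5, -2); (-4, -2, -7)
w1 = Bv₀ = (-3, 18, 7)
w2 = Bw1 = (65, -122, -73)
w3 = Bw2 = (-115, 1146, 495)
Requested component of w3: 1146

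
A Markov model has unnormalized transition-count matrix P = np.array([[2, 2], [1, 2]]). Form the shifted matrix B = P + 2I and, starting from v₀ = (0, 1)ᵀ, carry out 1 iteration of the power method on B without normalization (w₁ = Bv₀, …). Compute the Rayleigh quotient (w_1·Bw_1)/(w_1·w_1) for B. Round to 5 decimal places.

5.20000

B = P + 2I has rows (4, 2); (1, 4)
w1 = Bv₀ = (2, 4)
Bw1 = (16, 18)
w1·Bw1 = 104; w1·w1 = 20; μ ≈ 104/20 = 5.20000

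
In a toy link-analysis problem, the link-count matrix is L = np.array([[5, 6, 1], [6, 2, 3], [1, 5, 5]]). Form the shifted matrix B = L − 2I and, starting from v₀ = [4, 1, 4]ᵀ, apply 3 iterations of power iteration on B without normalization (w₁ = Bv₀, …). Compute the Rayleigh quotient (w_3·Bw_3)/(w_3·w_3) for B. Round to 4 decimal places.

9.3821

B = L − 2I has rows (3, 6, 1); (6, 0, 3); (1, 5, 3)
w1 = Bv₀ = (3·4 + 6·1 + 1·4; 6·4 + 0·1 + 3·4; 1·4 + 5·1 + 3·4) = (22, 36, 21)
w2 = Bw1 = (3·22 + 6·36 + 1·21; 6·22 + 0·36 + 3·21; 1·22 + 5·36 + 3·21) = (303, 195, 265)
w3 = Bw2 = (2344, 2613, 2073)
Bw3 = (24783, 20283, 21628)
w3·Bw3 = 155925675; w3·w3 = 16619434; μ ≈ 155925675/16619434 = 9.3821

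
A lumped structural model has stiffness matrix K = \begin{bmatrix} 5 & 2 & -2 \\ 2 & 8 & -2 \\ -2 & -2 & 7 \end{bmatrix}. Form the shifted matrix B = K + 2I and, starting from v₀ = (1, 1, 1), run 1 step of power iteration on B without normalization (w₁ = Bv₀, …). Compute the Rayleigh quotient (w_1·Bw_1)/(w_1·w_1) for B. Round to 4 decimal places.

8.6667

B = K + 2I has rows (7, 2, -2); (2, 10, -2); (-2, -2, 9)
w1 = Bv₀ = (7, 10, 5)
Bw1 = (59, 104, 11)
w1·Bw1 = 1508; w1·w1 = 174; μ ≈ 1508/174 = 8.6667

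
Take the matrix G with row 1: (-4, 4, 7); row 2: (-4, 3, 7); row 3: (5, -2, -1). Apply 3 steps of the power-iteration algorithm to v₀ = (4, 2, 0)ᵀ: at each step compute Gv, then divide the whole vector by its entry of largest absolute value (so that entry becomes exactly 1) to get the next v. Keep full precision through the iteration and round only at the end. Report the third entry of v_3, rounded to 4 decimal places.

Gv0 = (-8.00000, -10.00000, 16.00000); divide by 16.00000 → v1 = (-0.50000, -0.62500, 1.00000)
Gv1 = (6.50000, 7.12500, -2.25000); divide by 7.12500 → v2 = (0.91228, 1.00000, -0.31579)
Gv2 = (-1.85965, -2.85965, 2.87719); divide by 2.87719 → v3 = (-0.64634, -0.99390, 1.00000)
Requested entry of v3: 328/328 = 1.0000

1.0000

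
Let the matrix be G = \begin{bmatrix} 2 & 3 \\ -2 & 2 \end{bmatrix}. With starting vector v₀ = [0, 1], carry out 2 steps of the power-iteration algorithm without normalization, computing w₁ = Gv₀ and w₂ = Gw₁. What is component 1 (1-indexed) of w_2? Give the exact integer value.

w1 = Gv₀ = (2·0 + 3·1; (-2)·0 + 2·1) = (3, 2)
w2 = Gw1 = (2·3 + 3·2; (-2)·3 + 2·2) = (12, -2)
The requested component of w2 is 12.

12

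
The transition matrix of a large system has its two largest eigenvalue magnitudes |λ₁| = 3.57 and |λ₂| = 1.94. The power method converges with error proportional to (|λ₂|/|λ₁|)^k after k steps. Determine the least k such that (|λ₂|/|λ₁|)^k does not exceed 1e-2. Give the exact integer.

|λ₂/λ₁| = 1.94/3.57 = 0.54342
Need k ≥ ln(1e-2) / ln(0.54342) = -4.6052 / -0.6099 ≈ 7.551
Smallest integer k satisfying the bound: 8

8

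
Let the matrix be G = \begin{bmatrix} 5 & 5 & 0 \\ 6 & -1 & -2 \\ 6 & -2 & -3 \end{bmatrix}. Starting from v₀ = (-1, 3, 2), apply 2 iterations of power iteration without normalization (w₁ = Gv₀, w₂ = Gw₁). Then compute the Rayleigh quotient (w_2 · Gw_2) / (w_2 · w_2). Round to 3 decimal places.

w1 = Gv₀ = (5·(-1) + 5·3 + 0·2; 6·(-1) + (-1)·3 + (-2)·2; 6·(-1) + (-2)·3 + (-3)·2) = (10, -13, -18)
w2 = Gw1 = (5·10 + 5·(-13) + 0·(-18); 6·10 + (-1)·(-13) + (-2)·(-18); 6·10 + (-2)·(-13) + (-3)·(-18)) = (-15, 109, 140)
Gw2 = (470, -479, -728)
w2·Gw2 = (-15)·470 + 109·(-479) + 140·(-728) = -161181; w2·w2 = (-15)·(-15) + 109·109 + 140·140 = 31706
λ ≈ -161181/31706 = -5.084

λ ≈ -5.084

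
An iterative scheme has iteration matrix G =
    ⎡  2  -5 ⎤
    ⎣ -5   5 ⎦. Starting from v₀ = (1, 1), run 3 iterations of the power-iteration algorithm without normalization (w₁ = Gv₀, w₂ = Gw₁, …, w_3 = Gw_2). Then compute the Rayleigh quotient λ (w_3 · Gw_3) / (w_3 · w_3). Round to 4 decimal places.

8.6917

w1 = Gv₀ = (-3, 0)
w2 = Gw1 = (-6, 15)
w3 = Gw2 = (-87, 105)
Gw3 = (-699, 960)
w3·Gw3 = (-87)·(-699) + 105·960 = 161613; w3·w3 = (-87)·(-87) + 105·105 = 18594
λ ≈ 161613/18594 = 8.6917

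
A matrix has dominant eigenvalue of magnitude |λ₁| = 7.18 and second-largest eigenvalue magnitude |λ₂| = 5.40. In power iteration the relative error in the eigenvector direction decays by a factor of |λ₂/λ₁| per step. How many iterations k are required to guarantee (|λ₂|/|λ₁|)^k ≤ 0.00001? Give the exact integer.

41

|λ₂/λ₁| = 5.40/7.18 = 0.75209
Need k ≥ ln(0.00001) / ln(0.75209) = -11.5129 / -0.2849 ≈ 40.410
Smallest integer k satisfying the bound: 41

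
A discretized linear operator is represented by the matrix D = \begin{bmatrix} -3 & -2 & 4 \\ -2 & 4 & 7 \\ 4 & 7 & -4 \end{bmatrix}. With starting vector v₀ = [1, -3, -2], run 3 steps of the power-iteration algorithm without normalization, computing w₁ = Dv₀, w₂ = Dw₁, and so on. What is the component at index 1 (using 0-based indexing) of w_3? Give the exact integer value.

w1 = Dv₀ = (-5, -28, -9)
w2 = Dw1 = (35, -165, -180)
w3 = Dw2 = (-495, -1990, -295)
The requested component of w3 is -1990.

-1990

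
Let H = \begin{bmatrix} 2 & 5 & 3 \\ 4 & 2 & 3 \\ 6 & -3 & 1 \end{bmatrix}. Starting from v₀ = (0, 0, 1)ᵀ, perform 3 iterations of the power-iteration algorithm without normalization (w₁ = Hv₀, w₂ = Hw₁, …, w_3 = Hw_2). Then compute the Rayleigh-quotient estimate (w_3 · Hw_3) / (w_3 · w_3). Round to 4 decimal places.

λ ≈ 7.9761

w1 = Hv₀ = (3, 3, 1)
w2 = Hw1 = (24, 21, 10)
w3 = Hw2 = (183, 168, 91)
Hw3 = (1479, 1341, 685)
w3·Hw3 = 183·1479 + 168·1341 + 91·685 = 558280; w3·w3 = 183·183 + 168·168 + 91·91 = 69994
λ ≈ 558280/69994 = 7.9761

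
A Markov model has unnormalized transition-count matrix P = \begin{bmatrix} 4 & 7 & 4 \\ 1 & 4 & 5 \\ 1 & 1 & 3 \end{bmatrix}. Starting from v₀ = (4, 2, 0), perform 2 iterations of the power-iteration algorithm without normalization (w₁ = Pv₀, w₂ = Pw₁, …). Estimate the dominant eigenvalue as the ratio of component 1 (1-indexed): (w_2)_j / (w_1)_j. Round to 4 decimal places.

w1 = Pv₀ = (30, 12, 6)
w2 = Pw1 = (228, 108, 60)
Ratio at component: 228 / 30 = 7.6000

λ ≈ 7.6000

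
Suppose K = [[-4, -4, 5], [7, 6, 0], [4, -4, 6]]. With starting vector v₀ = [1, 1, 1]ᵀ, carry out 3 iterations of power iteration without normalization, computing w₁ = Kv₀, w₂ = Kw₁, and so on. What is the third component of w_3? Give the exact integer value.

-436

w1 = Kv₀ = (-3, 13, 6)
w2 = Kw1 = (-10, 57, -28)
w3 = Kw2 = (-328, 272, -436)
The requested component of w3 is -436.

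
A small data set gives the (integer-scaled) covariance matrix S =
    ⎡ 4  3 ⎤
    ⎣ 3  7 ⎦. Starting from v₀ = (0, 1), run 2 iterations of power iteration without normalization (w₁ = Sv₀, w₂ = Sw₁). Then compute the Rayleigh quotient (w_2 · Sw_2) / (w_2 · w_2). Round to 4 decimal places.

λ ≈ 8.8453

w1 = Sv₀ = (3, 7)
w2 = Sw1 = (33, 58)
Sw2 = (306, 505)
w2·Sw2 = 33·306 + 58·505 = 39388; w2·w2 = 33·33 + 58·58 = 4453
λ ≈ 39388/4453 = 8.8453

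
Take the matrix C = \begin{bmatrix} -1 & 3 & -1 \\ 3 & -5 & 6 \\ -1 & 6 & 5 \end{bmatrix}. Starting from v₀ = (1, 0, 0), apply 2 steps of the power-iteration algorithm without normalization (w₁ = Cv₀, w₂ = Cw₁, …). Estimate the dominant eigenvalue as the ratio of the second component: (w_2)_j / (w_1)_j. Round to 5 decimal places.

-8.00000

w1 = Cv₀ = ((-1)·1 + 3·0 + (-1)·0; 3·1 + (-5)·0 + 6·0; (-1)·1 + 6·0 + 5·0) = (-1, 3, -1)
w2 = Cw1 = ((-1)·(-1) + 3·3 + (-1)·(-1); 3·(-1) + (-5)·3 + 6·(-1); (-1)·(-1) + 6·3 + 5·(-1)) = (11, -24, 14)
Ratio at component: -24 / 3 = -8.00000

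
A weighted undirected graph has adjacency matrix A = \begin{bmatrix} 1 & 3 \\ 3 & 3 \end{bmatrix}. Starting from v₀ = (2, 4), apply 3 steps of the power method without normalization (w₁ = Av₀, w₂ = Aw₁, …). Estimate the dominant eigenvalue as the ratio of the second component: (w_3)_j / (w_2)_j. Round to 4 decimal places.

5.1250

w1 = Av₀ = (1·2 + 3·4; 3·2 + 3·4) = (14, 18)
w2 = Aw1 = (1·14 + 3·18; 3·14 + 3·18) = (68, 96)
w3 = Aw2 = (356, 492)
Ratio at component: 492 / 96 = 5.1250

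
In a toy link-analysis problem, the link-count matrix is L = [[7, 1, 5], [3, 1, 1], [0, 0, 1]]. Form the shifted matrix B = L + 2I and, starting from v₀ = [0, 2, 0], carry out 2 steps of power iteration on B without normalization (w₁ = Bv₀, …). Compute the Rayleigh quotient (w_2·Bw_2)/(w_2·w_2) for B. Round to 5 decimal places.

8.00000

B = L + 2I has rows (9, 1, 5); (3, 3, 1); (0, 0, 3)
w1 = Bv₀ = (9·0 + 1·2 + 5·0; 3·0 + 3·2 + 1·0; 0·0 + 0·2 + 3·0) = (2, 6, 0)
w2 = Bw1 = (9·2 + 1·6 + 5·0; 3·2 + 3·6 + 1·0; 0·2 + 0·6 + 3·0) = (24, 24, 0)
Bw2 = (240, 144, 0)
w2·Bw2 = 9216; w2·w2 = 1152; μ ≈ 9216/1152 = 8.00000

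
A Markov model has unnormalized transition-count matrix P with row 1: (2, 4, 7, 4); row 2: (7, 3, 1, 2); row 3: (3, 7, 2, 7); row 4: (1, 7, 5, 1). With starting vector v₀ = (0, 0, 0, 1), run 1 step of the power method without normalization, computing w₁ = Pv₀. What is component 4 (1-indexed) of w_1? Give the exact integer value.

w1 = Pv₀ = (4, 2, 7, 1)
The requested component of w1 is 1.

1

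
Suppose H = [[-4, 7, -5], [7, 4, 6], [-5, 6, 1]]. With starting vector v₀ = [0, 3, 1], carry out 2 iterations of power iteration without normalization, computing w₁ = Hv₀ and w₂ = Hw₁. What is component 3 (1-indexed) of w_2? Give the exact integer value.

w1 = Hv₀ = (16, 18, 19)
w2 = Hw1 = (-33, 298, 47)
The requested component of w2 is 47.

47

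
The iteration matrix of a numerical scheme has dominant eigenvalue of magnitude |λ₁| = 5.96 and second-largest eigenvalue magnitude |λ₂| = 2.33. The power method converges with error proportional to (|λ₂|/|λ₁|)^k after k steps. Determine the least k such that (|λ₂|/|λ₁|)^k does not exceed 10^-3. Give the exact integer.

8

|λ₂/λ₁| = 2.33/5.96 = 0.39094
Need k ≥ ln(10^-3) / ln(0.39094) = -6.9078 / -0.9392 ≈ 7.355
Smallest integer k satisfying the bound: 8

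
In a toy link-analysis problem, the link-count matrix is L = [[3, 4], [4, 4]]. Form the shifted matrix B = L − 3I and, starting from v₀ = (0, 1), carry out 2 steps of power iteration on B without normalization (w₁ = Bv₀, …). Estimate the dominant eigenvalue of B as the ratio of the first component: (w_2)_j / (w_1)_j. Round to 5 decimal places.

B = L − 3I has rows (0, 4); (4, 1)
w1 = Bv₀ = (0·0 + 4·1; 4·0 + 1·1) = (4, 1)
w2 = Bw1 = (0·4 + 4·1; 4·4 + 1·1) = (4, 17)
Ratio: 4/4 = 1.00000

μ ≈ 1.00000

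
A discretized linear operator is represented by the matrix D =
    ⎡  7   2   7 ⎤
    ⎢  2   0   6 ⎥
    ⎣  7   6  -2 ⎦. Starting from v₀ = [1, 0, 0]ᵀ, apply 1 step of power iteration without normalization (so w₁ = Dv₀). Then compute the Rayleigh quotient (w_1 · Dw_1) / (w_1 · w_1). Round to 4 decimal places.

w1 = Dv₀ = (7·1 + 2·0 + 7·0; 2·1 + 0·0 + 6·0; 7·1 + 6·0 + (-2)·0) = (7, 2, 7)
Dw1 = (102, 56, 47)
w1·Dw1 = 7·102 + 2·56 + 7·47 = 1155; w1·w1 = 7·7 + 2·2 + 7·7 = 102
λ ≈ 1155/102 = 11.3235

λ ≈ 11.3235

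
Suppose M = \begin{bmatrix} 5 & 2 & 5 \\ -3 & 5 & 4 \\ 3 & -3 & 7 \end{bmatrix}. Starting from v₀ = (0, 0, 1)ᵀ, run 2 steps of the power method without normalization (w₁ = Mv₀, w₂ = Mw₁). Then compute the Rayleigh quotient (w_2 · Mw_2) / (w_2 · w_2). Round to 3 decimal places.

8.941

w1 = Mv₀ = (5·0 + 2·0 + 5·1; (-3)·0 + 5·0 + 4·1; 3·0 + (-3)·0 + 7·1) = (5, 4, 7)
w2 = Mw1 = (5·5 + 2·4 + 5·7; (-3)·5 + 5·4 + 4·7; 3·5 + (-3)·4 + 7·7) = (68, 33, 52)
Mw2 = (666, 169, 469)
w2·Mw2 = 68·666 + 33·169 + 52·469 = 75253; w2·w2 = 68·68 + 33·33 + 52·52 = 8417
λ ≈ 75253/8417 = 8.941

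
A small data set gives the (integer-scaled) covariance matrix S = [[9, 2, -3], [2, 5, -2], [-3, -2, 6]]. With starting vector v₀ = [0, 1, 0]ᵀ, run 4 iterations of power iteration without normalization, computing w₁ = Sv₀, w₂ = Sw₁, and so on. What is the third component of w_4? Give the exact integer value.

w1 = Sv₀ = (9·0 + 2·1 + (-3)·0; 2·0 + 5·1 + (-2)·0; (-3)·0 + (-2)·1 + 6·0) = (2, 5, -2)
w2 = Sw1 = (9·2 + 2·5 + (-3)·(-2); 2·2 + 5·5 + (-2)·(-2); (-3)·2 + (-2)·5 + 6·(-2)) = (34, 33, -28)
w3 = Sw2 = (456, 289, -336)
w4 = Sw3 = (5690, 3029, -3962)
The requested component of w4 is -3962.

-3962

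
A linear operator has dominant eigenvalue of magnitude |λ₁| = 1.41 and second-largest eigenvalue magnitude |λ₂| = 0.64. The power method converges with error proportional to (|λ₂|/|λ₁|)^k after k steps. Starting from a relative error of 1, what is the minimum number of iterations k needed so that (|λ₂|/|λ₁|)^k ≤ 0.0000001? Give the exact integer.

21

|λ₂/λ₁| = 0.64/1.41 = 0.45390
Need k ≥ ln(0.0000001) / ln(0.45390) = -16.1181 / -0.7899 ≈ 20.406
Smallest integer k satisfying the bound: 21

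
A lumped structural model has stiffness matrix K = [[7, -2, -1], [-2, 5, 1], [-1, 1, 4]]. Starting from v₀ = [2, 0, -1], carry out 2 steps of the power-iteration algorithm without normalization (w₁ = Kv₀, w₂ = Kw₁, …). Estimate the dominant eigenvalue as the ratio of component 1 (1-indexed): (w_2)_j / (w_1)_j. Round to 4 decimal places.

8.0667

w1 = Kv₀ = (7·2 + (-2)·0 + (-1)·(-1); (-2)·2 + 5·0 + 1·(-1); (-1)·2 + 1·0 + 4·(-1)) = (15, -5, -6)
w2 = Kw1 = (7·15 + (-2)·(-5) + (-1)·(-6); (-2)·15 + 5·(-5) + 1·(-6); (-1)·15 + 1·(-5) + 4·(-6)) = (121, -61, -44)
Ratio at component: 121 / 15 = 8.0667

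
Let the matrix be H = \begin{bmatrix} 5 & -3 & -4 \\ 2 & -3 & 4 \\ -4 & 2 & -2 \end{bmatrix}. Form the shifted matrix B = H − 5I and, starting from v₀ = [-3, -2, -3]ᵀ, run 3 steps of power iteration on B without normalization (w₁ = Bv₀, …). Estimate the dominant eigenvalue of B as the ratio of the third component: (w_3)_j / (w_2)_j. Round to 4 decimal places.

B = H − 5I has rows (0, -3, -4); (2, -8, 4); (-4, 2, -7)
w1 = Bv₀ = (0·(-3) + (-3)·(-2) + (-4)·(-3); 2·(-3) + (-8)·(-2) + 4·(-3); (-4)·(-3) + 2·(-2) + (-7)·(-3)) = (18, -2, 29)
w2 = Bw1 = (0·18 + (-3)·(-2) + (-4)·29; 2·18 + (-8)·(-2) + 4·29; (-4)·18 + 2·(-2) + (-7)·29) = (-110, 168, -279)
w3 = Bw2 = (612, -2680, 2729)
Ratio: 2729/-279 = -9.7814

μ ≈ -9.7814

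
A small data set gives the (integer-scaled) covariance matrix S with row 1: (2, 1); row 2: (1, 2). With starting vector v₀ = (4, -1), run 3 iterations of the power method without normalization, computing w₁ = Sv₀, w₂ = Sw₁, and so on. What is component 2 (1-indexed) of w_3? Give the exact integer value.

w1 = Sv₀ = (7, 2)
w2 = Sw1 = (16, 11)
w3 = Sw2 = (43, 38)
The requested component of w3 is 38.

38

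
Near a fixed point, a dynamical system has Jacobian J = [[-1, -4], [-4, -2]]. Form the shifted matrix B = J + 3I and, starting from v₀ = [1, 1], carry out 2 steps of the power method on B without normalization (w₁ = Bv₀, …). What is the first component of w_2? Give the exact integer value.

B = J + 3I has rows (2, -4); (-4, 1)
w1 = Bv₀ = (2·1 + (-4)·1; (-4)·1 + 1·1) = (-2, -3)
w2 = Bw1 = (2·(-2) + (-4)·(-3); (-4)·(-2) + 1·(-3)) = (8, 5)
Requested component of w2: 8

8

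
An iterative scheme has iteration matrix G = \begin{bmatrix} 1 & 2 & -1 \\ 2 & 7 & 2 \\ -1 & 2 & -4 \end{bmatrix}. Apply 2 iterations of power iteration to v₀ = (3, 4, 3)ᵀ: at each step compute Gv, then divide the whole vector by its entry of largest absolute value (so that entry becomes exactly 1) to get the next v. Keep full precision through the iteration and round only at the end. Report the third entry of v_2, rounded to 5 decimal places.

Gv0 = (8.000000, 40.000000, -7.000000); divide by 40.000000 → v1 = (0.200000, 1.000000, -0.175000)
Gv1 = (2.375000, 7.050000, 2.500000); divide by 7.050000 → v2 = (0.336879, 1.000000, 0.354610)
Requested entry of v2: 100/282 = 0.35461

0.35461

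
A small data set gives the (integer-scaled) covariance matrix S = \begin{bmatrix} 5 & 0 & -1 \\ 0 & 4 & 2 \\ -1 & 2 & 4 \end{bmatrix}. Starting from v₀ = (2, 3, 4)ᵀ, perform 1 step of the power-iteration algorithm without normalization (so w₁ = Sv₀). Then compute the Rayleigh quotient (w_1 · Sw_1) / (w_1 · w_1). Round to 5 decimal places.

λ ≈ 5.66986

w1 = Sv₀ = (5·2 + 0·3 + (-1)·4; 0·2 + 4·3 + 2·4; (-1)·2 + 2·3 + 4·4) = (6, 20, 20)
Sw1 = (10, 120, 114)
w1·Sw1 = 6·10 + 20·120 + 20·114 = 4740; w1·w1 = 6·6 + 20·20 + 20·20 = 836
λ ≈ 4740/836 = 5.66986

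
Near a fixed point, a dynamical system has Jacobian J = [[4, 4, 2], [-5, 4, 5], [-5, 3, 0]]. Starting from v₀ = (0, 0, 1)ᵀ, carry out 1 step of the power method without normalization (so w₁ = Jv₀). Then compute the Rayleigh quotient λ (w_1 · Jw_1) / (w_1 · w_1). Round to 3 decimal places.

w1 = Jv₀ = (4·0 + 4·0 + 2·1; (-5)·0 + 4·0 + 5·1; (-5)·0 + 3·0 + 0·1) = (2, 5, 0)
Jw1 = (28, 10, 5)
w1·Jw1 = 2·28 + 5·10 + 0·5 = 106; w1·w1 = 2·2 + 5·5 + 0·0 = 29
λ ≈ 106/29 = 3.655

3.655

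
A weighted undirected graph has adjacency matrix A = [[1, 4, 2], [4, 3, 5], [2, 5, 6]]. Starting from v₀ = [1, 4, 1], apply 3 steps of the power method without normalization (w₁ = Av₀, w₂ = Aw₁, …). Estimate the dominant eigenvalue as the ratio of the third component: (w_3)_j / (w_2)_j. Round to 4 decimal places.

11.5080

w1 = Av₀ = (19, 21, 28)
w2 = Aw1 = (159, 279, 311)
w3 = Aw2 = (1897, 3028, 3579)
Ratio at component: 3579 / 311 = 11.5080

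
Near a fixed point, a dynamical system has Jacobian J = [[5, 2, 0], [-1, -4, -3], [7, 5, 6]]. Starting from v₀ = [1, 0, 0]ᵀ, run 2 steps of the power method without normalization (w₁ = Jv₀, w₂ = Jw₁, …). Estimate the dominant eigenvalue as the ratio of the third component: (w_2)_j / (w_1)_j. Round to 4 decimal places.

w1 = Jv₀ = (5·1 + 2·0 + 0·0; (-1)·1 + (-4)·0 + (-3)·0; 7·1 + 5·0 + 6·0) = (5, -1, 7)
w2 = Jw1 = (5·5 + 2·(-1) + 0·7; (-1)·5 + (-4)·(-1) + (-3)·7; 7·5 + 5·(-1) + 6·7) = (23, -22, 72)
Ratio at component: 72 / 7 = 10.2857

λ ≈ 10.2857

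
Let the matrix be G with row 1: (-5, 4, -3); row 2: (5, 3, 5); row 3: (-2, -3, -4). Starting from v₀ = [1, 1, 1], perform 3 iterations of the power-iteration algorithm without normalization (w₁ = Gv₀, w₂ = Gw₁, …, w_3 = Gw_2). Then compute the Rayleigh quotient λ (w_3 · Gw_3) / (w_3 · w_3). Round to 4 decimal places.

λ ≈ -7.3879

w1 = Gv₀ = ((-5)·1 + 4·1 + (-3)·1; 5·1 + 3·1 + 5·1; (-2)·1 + (-3)·1 + (-4)·1) = (-4, 13, -9)
w2 = Gw1 = ((-5)·(-4) + 4·13 + (-3)·(-9); 5·(-4) + 3·13 + 5·(-9); (-2)·(-4) + (-3)·13 + (-4)·(-9)) = (99, -26, 5)
w3 = Gw2 = (-614, 442, -140)
Gw3 = (5258, -2444, 462)
w3·Gw3 = (-614)·5258 + 442·(-2444) + (-140)·462 = -4373340; w3·w3 = (-614)·(-614) + 442·442 + (-140)·(-140) = 591960
λ ≈ -4373340/591960 = -7.3879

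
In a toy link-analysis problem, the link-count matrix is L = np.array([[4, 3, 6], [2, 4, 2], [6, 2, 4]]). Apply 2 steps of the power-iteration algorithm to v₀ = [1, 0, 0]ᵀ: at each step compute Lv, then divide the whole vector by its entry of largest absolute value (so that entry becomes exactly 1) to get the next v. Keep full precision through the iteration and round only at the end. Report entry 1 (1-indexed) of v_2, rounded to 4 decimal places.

1.0000

Lv0 = (4.00000, 2.00000, 6.00000); divide by 6.00000 → v1 = (0.66667, 0.33333, 1.00000)
Lv1 = (9.66667, 4.66667, 8.66667); divide by 9.66667 → v2 = (1.00000, 0.48276, 0.89655)
Requested entry of v2: 58/58 = 1.0000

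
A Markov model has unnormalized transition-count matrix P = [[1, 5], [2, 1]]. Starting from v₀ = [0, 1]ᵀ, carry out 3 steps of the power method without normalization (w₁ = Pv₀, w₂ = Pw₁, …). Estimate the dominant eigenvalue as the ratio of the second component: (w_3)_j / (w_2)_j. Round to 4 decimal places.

λ ≈ 2.8182

w1 = Pv₀ = (1·0 + 5·1; 2·0 + 1·1) = (5, 1)
w2 = Pw1 = (1·5 + 5·1; 2·5 + 1·1) = (10, 11)
w3 = Pw2 = (65, 31)
Ratio at component: 31 / 11 = 2.8182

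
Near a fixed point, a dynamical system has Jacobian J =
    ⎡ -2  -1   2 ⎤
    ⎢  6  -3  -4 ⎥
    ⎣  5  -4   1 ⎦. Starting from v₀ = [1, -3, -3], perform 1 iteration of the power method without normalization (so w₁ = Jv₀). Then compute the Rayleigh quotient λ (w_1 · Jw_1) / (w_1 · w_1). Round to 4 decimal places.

-6.5579

w1 = Jv₀ = (-5, 27, 14)
Jw1 = (11, -167, -119)
w1·Jw1 = (-5)·11 + 27·(-167) + 14·(-119) = -6230; w1·w1 = (-5)·(-5) + 27·27 + 14·14 = 950
λ ≈ -6230/950 = -6.5579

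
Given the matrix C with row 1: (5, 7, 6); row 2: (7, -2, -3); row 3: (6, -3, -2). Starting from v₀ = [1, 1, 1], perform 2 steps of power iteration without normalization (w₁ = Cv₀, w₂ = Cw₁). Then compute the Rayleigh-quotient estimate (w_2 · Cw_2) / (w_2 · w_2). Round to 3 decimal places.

w1 = Cv₀ = (5·1 + 7·1 + 6·1; 7·1 + (-2)·1 + (-3)·1; 6·1 + (-3)·1 + (-2)·1) = (18, 2, 1)
w2 = Cw1 = (5·18 + 7·2 + 6·1; 7·18 + (-2)·2 + (-3)·1; 6·18 + (-3)·2 + (-2)·1) = (110, 119, 100)
Cw2 = (1983, 232, 103)
w2·Cw2 = 110·1983 + 119·232 + 100·103 = 256038; w2·w2 = 110·110 + 119·119 + 100·100 = 36261
λ ≈ 256038/36261 = 7.061

7.061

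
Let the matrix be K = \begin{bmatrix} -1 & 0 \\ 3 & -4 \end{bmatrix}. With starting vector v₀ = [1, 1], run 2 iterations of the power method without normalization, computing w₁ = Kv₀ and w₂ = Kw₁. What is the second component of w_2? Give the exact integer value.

w1 = Kv₀ = ((-1)·1 + 0·1; 3·1 + (-4)·1) = (-1, -1)
w2 = Kw1 = ((-1)·(-1) + 0·(-1); 3·(-1) + (-4)·(-1)) = (1, 1)
The requested component of w2 is 1.

1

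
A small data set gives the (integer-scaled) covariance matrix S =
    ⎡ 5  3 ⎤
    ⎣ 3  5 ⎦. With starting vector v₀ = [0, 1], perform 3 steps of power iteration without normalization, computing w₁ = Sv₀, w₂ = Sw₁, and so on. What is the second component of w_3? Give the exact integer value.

w1 = Sv₀ = (3, 5)
w2 = Sw1 = (30, 34)
w3 = Sw2 = (252, 260)
The requested component of w3 is 260.

260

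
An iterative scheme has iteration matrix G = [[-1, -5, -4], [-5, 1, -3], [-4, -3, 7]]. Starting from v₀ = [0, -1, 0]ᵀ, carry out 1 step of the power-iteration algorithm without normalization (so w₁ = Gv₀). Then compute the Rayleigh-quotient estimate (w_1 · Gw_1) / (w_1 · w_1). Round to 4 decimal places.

-0.3714

w1 = Gv₀ = (5, -1, 3)
Gw1 = (-12, -35, 4)
w1·Gw1 = 5·(-12) + (-1)·(-35) + 3·4 = -13; w1·w1 = 5·5 + (-1)·(-1) + 3·3 = 35
λ ≈ -13/35 = -0.3714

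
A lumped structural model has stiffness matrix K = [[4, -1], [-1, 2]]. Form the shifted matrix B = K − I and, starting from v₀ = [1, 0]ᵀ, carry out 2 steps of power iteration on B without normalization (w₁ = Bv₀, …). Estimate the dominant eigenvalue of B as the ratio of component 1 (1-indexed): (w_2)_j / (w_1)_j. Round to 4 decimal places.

B = K − I has rows (3, -1); (-1, 1)
w1 = Bv₀ = (3·1 + (-1)·0; (-1)·1 + 1·0) = (3, -1)
w2 = Bw1 = (3·3 + (-1)·(-1); (-1)·3 + 1·(-1)) = (10, -4)
Ratio: 10/3 = 3.3333

μ ≈ 3.3333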